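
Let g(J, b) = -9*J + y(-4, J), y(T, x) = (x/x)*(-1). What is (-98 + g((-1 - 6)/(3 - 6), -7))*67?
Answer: -8040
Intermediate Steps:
y(T, x) = -1 (y(T, x) = 1*(-1) = -1)
g(J, b) = -1 - 9*J (g(J, b) = -9*J - 1 = -1 - 9*J)
(-98 + g((-1 - 6)/(3 - 6), -7))*67 = (-98 + (-1 - 9*(-1 - 6)/(3 - 6)))*67 = (-98 + (-1 - (-63)/(-3)))*67 = (-98 + (-1 - (-63)*(-1)/3))*67 = (-98 + (-1 - 9*7/3))*67 = (-98 + (-1 - 21))*67 = (-98 - 22)*67 = -120*67 = -8040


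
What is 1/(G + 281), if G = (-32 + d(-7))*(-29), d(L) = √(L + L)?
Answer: 1209/1473455 + 29*I*√14/1473455 ≈ 0.00082052 + 7.3642e-5*I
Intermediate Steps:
d(L) = √2*√L (d(L) = √(2*L) = √2*√L)
G = 928 - 29*I*√14 (G = (-32 + √2*√(-7))*(-29) = (-32 + √2*(I*√7))*(-29) = (-32 + I*√14)*(-29) = 928 - 29*I*√14 ≈ 928.0 - 108.51*I)
1/(G + 281) = 1/((928 - 29*I*√14) + 281) = 1/(1209 - 29*I*√14)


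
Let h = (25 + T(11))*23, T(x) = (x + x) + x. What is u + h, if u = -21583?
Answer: -20249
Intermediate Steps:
T(x) = 3*x (T(x) = 2*x + x = 3*x)
h = 1334 (h = (25 + 3*11)*23 = (25 + 33)*23 = 58*23 = 1334)
u + h = -21583 + 1334 = -20249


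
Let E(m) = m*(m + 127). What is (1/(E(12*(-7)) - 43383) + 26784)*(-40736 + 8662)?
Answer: -40371995369846/46995 ≈ -8.5907e+8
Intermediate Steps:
E(m) = m*(127 + m)
(1/(E(12*(-7)) - 43383) + 26784)*(-40736 + 8662) = (1/((12*(-7))*(127 + 12*(-7)) - 43383) + 26784)*(-40736 + 8662) = (1/(-84*(127 - 84) - 43383) + 26784)*(-32074) = (1/(-84*43 - 43383) + 26784)*(-32074) = (1/(-3612 - 43383) + 26784)*(-32074) = (1/(-46995) + 26784)*(-32074) = (-1/46995 + 26784)*(-32074) = (1258714079/46995)*(-32074) = -40371995369846/46995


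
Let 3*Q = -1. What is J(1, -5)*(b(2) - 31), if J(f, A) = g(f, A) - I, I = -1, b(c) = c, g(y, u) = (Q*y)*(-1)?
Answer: -116/3 ≈ -38.667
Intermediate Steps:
Q = -1/3 (Q = (1/3)*(-1) = -1/3 ≈ -0.33333)
g(y, u) = y/3 (g(y, u) = -y/3*(-1) = y/3)
J(f, A) = 1 + f/3 (J(f, A) = f/3 - 1*(-1) = f/3 + 1 = 1 + f/3)
J(1, -5)*(b(2) - 31) = (1 + (1/3)*1)*(2 - 31) = (1 + 1/3)*(-29) = (4/3)*(-29) = -116/3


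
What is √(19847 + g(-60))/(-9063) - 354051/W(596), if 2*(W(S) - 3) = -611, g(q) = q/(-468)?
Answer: 708102/605 - √30187482/353457 ≈ 1170.4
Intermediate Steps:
g(q) = -q/468 (g(q) = q*(-1/468) = -q/468)
W(S) = -605/2 (W(S) = 3 + (½)*(-611) = 3 - 611/2 = -605/2)
√(19847 + g(-60))/(-9063) - 354051/W(596) = √(19847 - 1/468*(-60))/(-9063) - 354051/(-605/2) = √(19847 + 5/39)*(-1/9063) - 354051*(-2/605) = √(774038/39)*(-1/9063) + 708102/605 = (√30187482/39)*(-1/9063) + 708102/605 = -√30187482/353457 + 708102/605 = 708102/605 - √30187482/353457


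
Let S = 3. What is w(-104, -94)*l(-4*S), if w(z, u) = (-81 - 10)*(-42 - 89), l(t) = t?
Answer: -143052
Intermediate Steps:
w(z, u) = 11921 (w(z, u) = -91*(-131) = 11921)
w(-104, -94)*l(-4*S) = 11921*(-4*3) = 11921*(-12) = -143052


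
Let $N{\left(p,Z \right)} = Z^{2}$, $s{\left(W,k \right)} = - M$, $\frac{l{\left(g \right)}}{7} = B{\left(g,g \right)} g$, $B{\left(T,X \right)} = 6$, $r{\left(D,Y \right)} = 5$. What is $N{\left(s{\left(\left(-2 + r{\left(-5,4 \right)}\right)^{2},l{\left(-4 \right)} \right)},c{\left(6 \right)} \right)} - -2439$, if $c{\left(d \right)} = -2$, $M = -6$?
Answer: $2443$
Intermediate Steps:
$l{\left(g \right)} = 42 g$ ($l{\left(g \right)} = 7 \cdot 6 g = 42 g$)
$s{\left(W,k \right)} = 6$ ($s{\left(W,k \right)} = \left(-1\right) \left(-6\right) = 6$)
$N{\left(s{\left(\left(-2 + r{\left(-5,4 \right)}\right)^{2},l{\left(-4 \right)} \right)},c{\left(6 \right)} \right)} - -2439 = \left(-2\right)^{2} - -2439 = 4 + 2439 = 2443$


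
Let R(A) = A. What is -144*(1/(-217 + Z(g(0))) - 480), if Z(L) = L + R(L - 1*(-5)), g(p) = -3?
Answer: 7534152/109 ≈ 69121.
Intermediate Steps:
Z(L) = 5 + 2*L (Z(L) = L + (L - 1*(-5)) = L + (L + 5) = L + (5 + L) = 5 + 2*L)
-144*(1/(-217 + Z(g(0))) - 480) = -144*(1/(-217 + (5 + 2*(-3))) - 480) = -144*(1/(-217 + (5 - 6)) - 480) = -144*(1/(-217 - 1) - 480) = -144*(1/(-218) - 480) = -144*(-1/218 - 480) = -144*(-104641/218) = 7534152/109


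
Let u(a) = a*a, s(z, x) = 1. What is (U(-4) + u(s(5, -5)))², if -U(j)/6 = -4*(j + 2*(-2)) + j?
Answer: 27889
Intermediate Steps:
u(a) = a²
U(j) = -96 + 18*j (U(j) = -6*(-4*(j + 2*(-2)) + j) = -6*(-4*(j - 4) + j) = -6*(-4*(-4 + j) + j) = -6*((16 - 4*j) + j) = -6*(16 - 3*j) = -96 + 18*j)
(U(-4) + u(s(5, -5)))² = ((-96 + 18*(-4)) + 1²)² = ((-96 - 72) + 1)² = (-168 + 1)² = (-167)² = 27889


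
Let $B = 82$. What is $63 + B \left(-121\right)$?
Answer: $-9859$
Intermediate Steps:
$63 + B \left(-121\right) = 63 + 82 \left(-121\right) = 63 - 9922 = -9859$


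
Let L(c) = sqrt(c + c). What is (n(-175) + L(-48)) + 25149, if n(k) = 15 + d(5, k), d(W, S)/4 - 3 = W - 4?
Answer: 25180 + 4*I*sqrt(6) ≈ 25180.0 + 9.798*I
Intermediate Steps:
d(W, S) = -4 + 4*W (d(W, S) = 12 + 4*(W - 4) = 12 + 4*(-4 + W) = 12 + (-16 + 4*W) = -4 + 4*W)
L(c) = sqrt(2)*sqrt(c) (L(c) = sqrt(2*c) = sqrt(2)*sqrt(c))
n(k) = 31 (n(k) = 15 + (-4 + 4*5) = 15 + (-4 + 20) = 15 + 16 = 31)
(n(-175) + L(-48)) + 25149 = (31 + sqrt(2)*sqrt(-48)) + 25149 = (31 + sqrt(2)*(4*I*sqrt(3))) + 25149 = (31 + 4*I*sqrt(6)) + 25149 = 25180 + 4*I*sqrt(6)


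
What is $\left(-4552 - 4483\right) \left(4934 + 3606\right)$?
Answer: $-77158900$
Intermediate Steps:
$\left(-4552 - 4483\right) \left(4934 + 3606\right) = \left(-9035\right) 8540 = -77158900$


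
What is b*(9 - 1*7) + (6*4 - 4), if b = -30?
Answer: -40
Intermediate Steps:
b*(9 - 1*7) + (6*4 - 4) = -30*(9 - 1*7) + (6*4 - 4) = -30*(9 - 7) + (24 - 4) = -30*2 + 20 = -60 + 20 = -40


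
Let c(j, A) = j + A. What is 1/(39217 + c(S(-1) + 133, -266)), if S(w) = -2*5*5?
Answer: 1/39034 ≈ 2.5619e-5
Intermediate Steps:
S(w) = -50 (S(w) = -10*5 = -50)
c(j, A) = A + j
1/(39217 + c(S(-1) + 133, -266)) = 1/(39217 + (-266 + (-50 + 133))) = 1/(39217 + (-266 + 83)) = 1/(39217 - 183) = 1/39034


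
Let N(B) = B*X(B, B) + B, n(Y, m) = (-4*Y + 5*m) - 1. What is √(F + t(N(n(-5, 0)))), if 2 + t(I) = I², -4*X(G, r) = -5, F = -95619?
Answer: I*√1500695/4 ≈ 306.26*I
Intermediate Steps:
n(Y, m) = -1 - 4*Y + 5*m
X(G, r) = 5/4 (X(G, r) = -¼*(-5) = 5/4)
N(B) = 9*B/4 (N(B) = B*(5/4) + B = 5*B/4 + B = 9*B/4)
t(I) = -2 + I²
√(F + t(N(n(-5, 0)))) = √(-95619 + (-2 + (9*(-1 - 4*(-5) + 5*0)/4)²)) = √(-95619 + (-2 + (9*(-1 + 20 + 0)/4)²)) = √(-95619 + (-2 + ((9/4)*19)²)) = √(-95619 + (-2 + (171/4)²)) = √(-95619 + (-2 + 29241/16)) = √(-95619 + 29209/16) = √(-1500695/16) = I*√1500695/4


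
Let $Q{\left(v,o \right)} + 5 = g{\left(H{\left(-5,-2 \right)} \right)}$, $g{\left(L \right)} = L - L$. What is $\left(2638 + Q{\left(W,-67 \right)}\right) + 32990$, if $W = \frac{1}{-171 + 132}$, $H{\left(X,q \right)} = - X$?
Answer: $35623$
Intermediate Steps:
$W = - \frac{1}{39}$ ($W = \frac{1}{-39} = - \frac{1}{39} \approx -0.025641$)
$g{\left(L \right)} = 0$
$Q{\left(v,o \right)} = -5$ ($Q{\left(v,o \right)} = -5 + 0 = -5$)
$\left(2638 + Q{\left(W,-67 \right)}\right) + 32990 = \left(2638 - 5\right) + 32990 = 2633 + 32990 = 35623$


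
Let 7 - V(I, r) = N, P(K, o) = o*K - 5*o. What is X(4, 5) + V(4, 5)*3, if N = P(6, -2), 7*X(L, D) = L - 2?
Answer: 191/7 ≈ 27.286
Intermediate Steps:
X(L, D) = -2/7 + L/7 (X(L, D) = (L - 2)/7 = (-2 + L)/7 = -2/7 + L/7)
P(K, o) = -5*o + K*o (P(K, o) = K*o - 5*o = -5*o + K*o)
N = -2 (N = -2*(-5 + 6) = -2*1 = -2)
V(I, r) = 9 (V(I, r) = 7 - 1*(-2) = 7 + 2 = 9)
X(4, 5) + V(4, 5)*3 = (-2/7 + (⅐)*4) + 9*3 = (-2/7 + 4/7) + 27 = 2/7 + 27 = 191/7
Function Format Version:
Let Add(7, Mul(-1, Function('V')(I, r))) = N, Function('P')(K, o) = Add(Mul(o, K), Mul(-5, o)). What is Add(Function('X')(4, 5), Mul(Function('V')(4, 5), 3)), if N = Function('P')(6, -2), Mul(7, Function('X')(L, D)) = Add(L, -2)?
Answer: Rational(191, 7) ≈ 27.286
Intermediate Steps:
Function('X')(L, D) = Add(Rational(-2, 7), Mul(Rational(1, 7), L)) (Function('X')(L, D) = Mul(Rational(1, 7), Add(L, -2)) = Mul(Rational(1, 7), Add(-2, L)) = Add(Rational(-2, 7), Mul(Rational(1, 7), L)))
Function('P')(K, o) = Add(Mul(-5, o), Mul(K, o)) (Function('P')(K, o) = Add(Mul(K, o), Mul(-5, o)) = Add(Mul(-5, o), Mul(K, o)))
N = -2 (N = Mul(-2, Add(-5, 6)) = Mul(-2, 1) = -2)
Function('V')(I, r) = 9 (Function('V')(I, r) = Add(7, Mul(-1, -2)) = Add(7, 2) = 9)
Add(Function('X')(4, 5), Mul(Function('V')(4, 5), 3)) = Add(Add(Rational(-2, 7), Mul(Rational(1, 7), 4)), Mul(9, 3)) = Add(Add(Rational(-2, 7), Rational(4, 7)), 27) = Add(Rational(2, 7), 27) = Rational(191, 7)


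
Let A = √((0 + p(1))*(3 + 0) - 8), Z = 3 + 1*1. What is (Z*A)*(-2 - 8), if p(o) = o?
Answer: -40*I*√5 ≈ -89.443*I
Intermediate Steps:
Z = 4 (Z = 3 + 1 = 4)
A = I*√5 (A = √((0 + 1)*(3 + 0) - 8) = √(1*3 - 8) = √(3 - 8) = √(-5) = I*√5 ≈ 2.2361*I)
(Z*A)*(-2 - 8) = (4*(I*√5))*(-2 - 8) = (4*I*√5)*(-10) = -40*I*√5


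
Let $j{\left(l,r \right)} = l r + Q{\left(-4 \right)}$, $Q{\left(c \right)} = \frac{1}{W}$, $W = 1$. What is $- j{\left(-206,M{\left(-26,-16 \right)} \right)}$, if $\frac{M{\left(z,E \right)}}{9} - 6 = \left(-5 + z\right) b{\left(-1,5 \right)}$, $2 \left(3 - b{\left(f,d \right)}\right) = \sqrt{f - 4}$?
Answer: $-161299 + 28737 i \sqrt{5} \approx -1.613 \cdot 10^{5} + 64258.0 i$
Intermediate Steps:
$b{\left(f,d \right)} = 3 - \frac{\sqrt{-4 + f}}{2}$ ($b{\left(f,d \right)} = 3 - \frac{\sqrt{f - 4}}{2} = 3 - \frac{\sqrt{-4 + f}}{2}$)
$Q{\left(c \right)} = 1$ ($Q{\left(c \right)} = 1^{-1} = 1$)
$M{\left(z,E \right)} = 54 + 9 \left(-5 + z\right) \left(3 - \frac{i \sqrt{5}}{2}\right)$ ($M{\left(z,E \right)} = 54 + 9 \left(-5 + z\right) \left(3 - \frac{\sqrt{-4 - 1}}{2}\right) = 54 + 9 \left(-5 + z\right) \left(3 - \frac{\sqrt{-5}}{2}\right) = 54 + 9 \left(-5 + z\right) \left(3 - \frac{i \sqrt{5}}{2}\right)$)
$j{\left(l,r \right)} = 1 + l r$ ($j{\left(l,r \right)} = l r + 1 = 1 + l r$)
$- j{\left(-206,M{\left(-26,-16 \right)} \right)} = - (1 - 206 \left(-81 + \frac{9}{2} \left(-26\right) \left(6 - i \sqrt{5}\right) + \frac{45 i \sqrt{5}}{2}\right)) = - (1 - 206 \left(-81 - \left(702 - 117 i \sqrt{5}\right) + \frac{45 i \sqrt{5}}{2}\right)) = - (1 - 206 \left(-783 + \frac{279 i \sqrt{5}}{2}\right)) = - (1 + \left(161298 - 28737 i \sqrt{5}\right)) = - (161299 - 28737 i \sqrt{5}) = -161299 + 28737 i \sqrt{5}$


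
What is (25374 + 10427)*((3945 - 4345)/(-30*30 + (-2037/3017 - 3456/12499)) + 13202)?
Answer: 1064525948555518/2252199 ≈ 4.7266e+8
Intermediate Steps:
(25374 + 10427)*((3945 - 4345)/(-30*30 + (-2037/3017 - 3456/12499)) + 13202) = 35801*(-400/(-900 + (-2037*1/3017 - 3456*1/12499)) + 13202) = 35801*(-400/(-900 + (-291/431 - 3456/12499)) + 13202) = 35801*(-400/(-900 - 11895/12499) + 13202) = 35801*(-400/(-11260995/12499) + 13202) = 35801*(-400*(-12499/11260995) + 13202) = 35801*(999920/2252199 + 13202) = 35801*(29734531118/2252199) = 1064525948555518/2252199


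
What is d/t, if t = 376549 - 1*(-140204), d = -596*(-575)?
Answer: 342700/516753 ≈ 0.66318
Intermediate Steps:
d = 342700
t = 516753 (t = 376549 + 140204 = 516753)
d/t = 342700/516753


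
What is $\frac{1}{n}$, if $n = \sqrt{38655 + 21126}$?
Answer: $\frac{\sqrt{59781}}{59781} \approx 0.00409$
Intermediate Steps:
$n = \sqrt{59781} \approx 244.5$
$\frac{1}{n} = \frac{1}{\sqrt{59781}} = \frac{\sqrt{59781}}{59781}$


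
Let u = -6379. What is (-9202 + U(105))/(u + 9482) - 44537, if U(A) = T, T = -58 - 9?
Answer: -138207580/3103 ≈ -44540.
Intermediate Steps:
T = -67
U(A) = -67
(-9202 + U(105))/(u + 9482) - 44537 = (-9202 - 67)/(-6379 + 9482) - 44537 = -9269/3103 - 44537 = -138207580/3103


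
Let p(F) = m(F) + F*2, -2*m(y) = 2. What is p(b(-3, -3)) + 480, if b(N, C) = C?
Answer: 473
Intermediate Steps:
m(y) = -1 (m(y) = -1/2*2 = -1)
p(F) = -1 + 2*F (p(F) = -1 + F*2 = -1 + 2*F)
p(b(-3, -3)) + 480 = (-1 + 2*(-3)) + 480 = (-1 - 6) + 480 = -7 + 480 = 473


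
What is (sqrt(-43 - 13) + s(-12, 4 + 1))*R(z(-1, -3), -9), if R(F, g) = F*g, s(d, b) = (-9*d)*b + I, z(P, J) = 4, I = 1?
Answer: -19476 - 72*I*sqrt(14) ≈ -19476.0 - 269.4*I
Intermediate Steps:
s(d, b) = 1 - 9*b*d (s(d, b) = (-9*d)*b + 1 = -9*b*d + 1 = 1 - 9*b*d)
(sqrt(-43 - 13) + s(-12, 4 + 1))*R(z(-1, -3), -9) = (sqrt(-43 - 13) + (1 - 9*(4 + 1)*(-12)))*(4*(-9)) = (sqrt(-56) + (1 - 9*5*(-12)))*(-36) = (2*I*sqrt(14) + (1 + 540))*(-36) = (2*I*sqrt(14) + 541)*(-36) = (541 + 2*I*sqrt(14))*(-36) = -19476 - 72*I*sqrt(14)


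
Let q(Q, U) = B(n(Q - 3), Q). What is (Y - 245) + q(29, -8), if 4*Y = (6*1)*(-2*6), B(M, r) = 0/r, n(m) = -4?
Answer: -263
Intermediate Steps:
B(M, r) = 0
q(Q, U) = 0
Y = -18 (Y = ((6*1)*(-2*6))/4 = (6*(-12))/4 = (¼)*(-72) = -18)
(Y - 245) + q(29, -8) = (-18 - 245) + 0 = -263 + 0 = -263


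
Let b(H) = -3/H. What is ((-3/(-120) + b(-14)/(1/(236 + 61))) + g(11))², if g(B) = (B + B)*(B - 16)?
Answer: 168298729/78400 ≈ 2146.7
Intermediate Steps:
g(B) = 2*B*(-16 + B) (g(B) = (2*B)*(-16 + B) = 2*B*(-16 + B))
((-3/(-120) + b(-14)/(1/(236 + 61))) + g(11))² = ((-3/(-120) + (-3/(-14))/(1/(236 + 61))) + 2*11*(-16 + 11))² = ((-3*(-1/120) + (-3*(-1/14))/(1/297)) + 2*11*(-5))² = ((1/40 + 3/(14*(1/297))) - 110)² = ((1/40 + (3/14)*297) - 110)² = ((1/40 + 891/14) - 110)² = (17827/280 - 110)² = (-12973/280)² = 168298729/78400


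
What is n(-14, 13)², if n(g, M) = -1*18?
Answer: 324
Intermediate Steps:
n(g, M) = -18
n(-14, 13)² = (-18)² = 324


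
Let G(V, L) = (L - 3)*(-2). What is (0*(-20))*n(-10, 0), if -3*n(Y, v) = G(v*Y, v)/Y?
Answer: 0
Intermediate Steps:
G(V, L) = 6 - 2*L (G(V, L) = (-3 + L)*(-2) = 6 - 2*L)
n(Y, v) = -(6 - 2*v)/(3*Y)
(0*(-20))*n(-10, 0) = (0*(-20))*((⅔)*(-3 + 0)/(-10)) = 0*((⅔)*(-⅒)*(-3)) = 0*(⅕) = 0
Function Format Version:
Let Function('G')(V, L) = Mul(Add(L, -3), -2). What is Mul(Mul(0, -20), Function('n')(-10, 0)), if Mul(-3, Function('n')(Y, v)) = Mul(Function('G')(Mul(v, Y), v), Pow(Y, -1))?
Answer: 0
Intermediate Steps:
Function('G')(V, L) = Add(6, Mul(-2, L)) (Function('G')(V, L) = Mul(Add(-3, L), -2) = Add(6, Mul(-2, L)))
Function('n')(Y, v) = Mul(Rational(-1, 3), Pow(Y, -1), Add(6, Mul(-2, v))) (Function('n')(Y, v) = Mul(Rational(-1, 3), Mul(Add(6, Mul(-2, v)), Pow(Y, -1))) = Mul(Rational(-1, 3), Mul(Pow(Y, -1), Add(6, Mul(-2, v)))) = Mul(Rational(-1, 3), Pow(Y, -1), Add(6, Mul(-2, v))))
Mul(Mul(0, -20), Function('n')(-10, 0)) = Mul(Mul(0, -20), Mul(Rational(2, 3), Pow(-10, -1), Add(-3, 0))) = Mul(0, Mul(Rational(2, 3), Rational(-1, 10), -3)) = Mul(0, Rational(1, 5)) = 0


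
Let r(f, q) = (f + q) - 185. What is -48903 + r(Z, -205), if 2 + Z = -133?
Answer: -49428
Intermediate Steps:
Z = -135 (Z = -2 - 133 = -135)
r(f, q) = -185 + f + q
-48903 + r(Z, -205) = -48903 + (-185 - 135 - 205) = -48903 - 525 = -49428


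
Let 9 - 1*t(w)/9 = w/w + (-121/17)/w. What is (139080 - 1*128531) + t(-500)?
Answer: 90277411/8500 ≈ 10621.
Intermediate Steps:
t(w) = 72 + 1089/(17*w) (t(w) = 81 - 9*(w/w + (-121/17)/w) = 81 - 9*(1 + (-121*1/17)/w) = 81 - 9*(1 - 121/(17*w)) = 81 + (-9 + 1089/(17*w)) = 72 + 1089/(17*w))
(139080 - 1*128531) + t(-500) = (139080 - 1*128531) + (72 + (1089/17)/(-500)) = (139080 - 128531) + (72 + (1089/17)*(-1/500)) = 10549 + (72 - 1089/8500) = 10549 + 610911/8500 = 90277411/8500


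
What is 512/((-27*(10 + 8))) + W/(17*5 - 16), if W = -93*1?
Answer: -13421/5589 ≈ -2.4013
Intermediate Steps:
W = -93
512/((-27*(10 + 8))) + W/(17*5 - 16) = 512/((-27*(10 + 8))) - 93/(17*5 - 16) = 512/((-27*18)) - 93/(85 - 16) = 512/(-486) - 93/69 = 512*(-1/486) - 93*1/69 = -256/243 - 31/23 = -13421/5589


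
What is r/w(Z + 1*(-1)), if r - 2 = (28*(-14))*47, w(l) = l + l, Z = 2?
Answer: -9211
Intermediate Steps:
w(l) = 2*l
r = -18422 (r = 2 + (28*(-14))*47 = 2 - 392*47 = 2 - 18424 = -18422)
r/w(Z + 1*(-1)) = -18422*1/(2*(2 + 1*(-1))) = -18422*1/(2*(2 - 1)) = -18422/(2*1) = -18422/2 = -18422*1/2 = -9211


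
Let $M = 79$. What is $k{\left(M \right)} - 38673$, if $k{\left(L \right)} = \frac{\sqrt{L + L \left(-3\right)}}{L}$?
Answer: $-38673 + \frac{i \sqrt{158}}{79} \approx -38673.0 + 0.15911 i$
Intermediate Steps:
$k{\left(L \right)} = \frac{\sqrt{2} \sqrt{- L}}{L}$ ($k{\left(L \right)} = \frac{\sqrt{L - 3 L}}{L} = \frac{\sqrt{- 2 L}}{L} = \frac{\sqrt{2} \sqrt{- L}}{L}$)
$k{\left(M \right)} - 38673 = - \frac{\sqrt{2}}{i \sqrt{79}} - 38673 = - \sqrt{2} \left(- \frac{i \sqrt{79}}{79}\right) - 38673 = \frac{i \sqrt{158}}{79} - 38673 = -38673 + \frac{i \sqrt{158}}{79}$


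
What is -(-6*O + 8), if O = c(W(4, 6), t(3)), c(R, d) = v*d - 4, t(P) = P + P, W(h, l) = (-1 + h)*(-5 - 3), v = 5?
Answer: 148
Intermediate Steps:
W(h, l) = 8 - 8*h (W(h, l) = (-1 + h)*(-8) = 8 - 8*h)
t(P) = 2*P
c(R, d) = -4 + 5*d (c(R, d) = 5*d - 4 = -4 + 5*d)
O = 26 (O = -4 + 5*(2*3) = -4 + 5*6 = -4 + 30 = 26)
-(-6*O + 8) = -(-6*26 + 8) = -(-156 + 8) = -1*(-148) = 148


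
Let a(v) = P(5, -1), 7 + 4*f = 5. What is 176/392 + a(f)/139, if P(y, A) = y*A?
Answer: 2813/6811 ≈ 0.41301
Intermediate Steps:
f = -½ (f = -7/4 + (¼)*5 = -7/4 + 5/4 = -½ ≈ -0.50000)
P(y, A) = A*y
a(v) = -5 (a(v) = -1*5 = -5)
176/392 + a(f)/139 = 176/392 - 5/139 = 176*(1/392) - 5*1/139 = 22/49 - 5/139 = 2813/6811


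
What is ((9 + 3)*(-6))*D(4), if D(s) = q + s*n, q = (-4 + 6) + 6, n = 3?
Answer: -1440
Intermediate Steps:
q = 8 (q = 2 + 6 = 8)
D(s) = 8 + 3*s (D(s) = 8 + s*3 = 8 + 3*s)
((9 + 3)*(-6))*D(4) = ((9 + 3)*(-6))*(8 + 3*4) = (12*(-6))*(8 + 12) = -72*20 = -1440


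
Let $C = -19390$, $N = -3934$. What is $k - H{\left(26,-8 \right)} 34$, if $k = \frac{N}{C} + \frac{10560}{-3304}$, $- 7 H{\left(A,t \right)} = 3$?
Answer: $\frac{6622783}{572005} \approx 11.578$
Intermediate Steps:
$H{\left(A,t \right)} = - \frac{3}{7}$ ($H{\left(A,t \right)} = \left(- \frac{1}{7}\right) 3 = - \frac{3}{7}$)
$k = - \frac{1712147}{572005}$ ($k = - \frac{3934}{-19390} + \frac{10560}{-3304} = \left(-3934\right) \left(- \frac{1}{19390}\right) + 10560 \left(- \frac{1}{3304}\right) = \frac{281}{1385} - \frac{1320}{413} = - \frac{1712147}{572005} \approx -2.9932$)
$k - H{\left(26,-8 \right)} 34 = - \frac{1712147}{572005} - \left(- \frac{3}{7}\right) 34 = - \frac{1712147}{572005} - - \frac{102}{7} = - \frac{1712147}{572005} + \frac{102}{7} = \frac{6622783}{572005}$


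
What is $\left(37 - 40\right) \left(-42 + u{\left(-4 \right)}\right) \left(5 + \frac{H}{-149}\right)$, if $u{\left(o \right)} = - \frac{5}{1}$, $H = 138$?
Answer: $\frac{85587}{149} \approx 574.41$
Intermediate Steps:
$u{\left(o \right)} = -5$ ($u{\left(o \right)} = \left(-5\right) 1 = -5$)
$\left(37 - 40\right) \left(-42 + u{\left(-4 \right)}\right) \left(5 + \frac{H}{-149}\right) = \left(37 - 40\right) \left(-42 - 5\right) \left(5 + \frac{138}{-149}\right) = \left(37 - 40\right) \left(-47\right) \left(5 + 138 \left(- \frac{1}{149}\right)\right) = \left(-3\right) \left(-47\right) \left(5 - \frac{138}{149}\right) = 141 \cdot \frac{607}{149} = \frac{85587}{149}$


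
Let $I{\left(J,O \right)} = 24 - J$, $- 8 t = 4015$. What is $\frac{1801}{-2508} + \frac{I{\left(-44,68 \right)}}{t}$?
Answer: $- \frac{781397}{915420} \approx -0.85359$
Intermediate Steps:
$t = - \frac{4015}{8}$ ($t = \left(- \frac{1}{8}\right) 4015 = - \frac{4015}{8} \approx -501.88$)
$\frac{1801}{-2508} + \frac{I{\left(-44,68 \right)}}{t} = \frac{1801}{-2508} + \frac{24 - -44}{- \frac{4015}{8}} = 1801 \left(- \frac{1}{2508}\right) + \left(24 + 44\right) \left(- \frac{8}{4015}\right) = - \frac{1801}{2508} + 68 \left(- \frac{8}{4015}\right) = - \frac{1801}{2508} - \frac{544}{4015} = - \frac{781397}{915420}$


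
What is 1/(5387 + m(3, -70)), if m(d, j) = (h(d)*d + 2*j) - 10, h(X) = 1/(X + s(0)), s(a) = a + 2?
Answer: 5/26188 ≈ 0.00019093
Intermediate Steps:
s(a) = 2 + a
h(X) = 1/(2 + X) (h(X) = 1/(X + (2 + 0)) = 1/(X + 2) = 1/(2 + X))
m(d, j) = -10 + 2*j + d/(2 + d) (m(d, j) = (d/(2 + d) + 2*j) - 10 = (2*j + d/(2 + d)) - 10 = -10 + 2*j + d/(2 + d))
1/(5387 + m(3, -70)) = 1/(5387 + (3 + 2*(-5 - 70)*(2 + 3))/(2 + 3)) = 1/(5387 + (3 + 2*(-75)*5)/5) = 1/(5387 + (3 - 750)/5) = 1/(5387 + (⅕)*(-747)) = 1/(5387 - 747/5) = 1/(26188/5) = 5/26188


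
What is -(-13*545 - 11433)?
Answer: 18518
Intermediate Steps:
-(-13*545 - 11433) = -(-7085 - 11433) = -1*(-18518) = 18518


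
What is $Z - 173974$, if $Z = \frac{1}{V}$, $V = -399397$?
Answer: $- \frac{69484693679}{399397} \approx -1.7397 \cdot 10^{5}$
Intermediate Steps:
$Z = - \frac{1}{399397}$ ($Z = \frac{1}{-399397} = - \frac{1}{399397} \approx -2.5038 \cdot 10^{-6}$)
$Z - 173974 = - \frac{1}{399397} - 173974 = - \frac{69484693679}{399397}$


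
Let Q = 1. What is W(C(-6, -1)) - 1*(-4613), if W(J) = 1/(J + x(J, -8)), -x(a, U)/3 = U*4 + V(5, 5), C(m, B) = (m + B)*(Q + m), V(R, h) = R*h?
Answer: 258329/56 ≈ 4613.0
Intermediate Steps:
C(m, B) = (1 + m)*(B + m) (C(m, B) = (m + B)*(1 + m) = (B + m)*(1 + m) = (1 + m)*(B + m))
x(a, U) = -75 - 12*U (x(a, U) = -3*(U*4 + 5*5) = -3*(4*U + 25) = -3*(25 + 4*U) = -75 - 12*U)
W(J) = 1/(21 + J) (W(J) = 1/(J + (-75 - 12*(-8))) = 1/(J + (-75 + 96)) = 1/(J + 21) = 1/(21 + J))
W(C(-6, -1)) - 1*(-4613) = 1/(21 + (-1 - 6 + (-6)**2 - 1*(-6))) - 1*(-4613) = 1/(21 + (-1 - 6 + 36 + 6)) + 4613 = 1/(21 + 35) + 4613 = 1/56 + 4613 = 258329/56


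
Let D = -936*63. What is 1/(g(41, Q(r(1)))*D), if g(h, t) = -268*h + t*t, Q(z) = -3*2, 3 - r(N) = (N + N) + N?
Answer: 1/645817536 ≈ 1.5484e-9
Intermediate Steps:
r(N) = 3 - 3*N (r(N) = 3 - ((N + N) + N) = 3 - (2*N + N) = 3 - 3*N)
Q(z) = -6
g(h, t) = t² - 268*h (g(h, t) = -268*h + t² = t² - 268*h)
D = -58968
1/(g(41, Q(r(1)))*D) = 1/(((-6)² - 268*41)*(-58968)) = -1/58968/(36 - 10988) = -1/58968/(-10952) = -1/10952*(-1/58968) = 1/645817536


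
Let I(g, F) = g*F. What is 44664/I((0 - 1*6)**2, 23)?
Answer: 3722/69 ≈ 53.942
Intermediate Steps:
I(g, F) = F*g
44664/I((0 - 1*6)**2, 23) = 44664/((23*(0 - 1*6)**2)) = 44664/((23*(0 - 6)**2)) = 44664/((23*(-6)**2)) = 44664/((23*36)) = 44664/828 = 44664*(1/828) = 3722/69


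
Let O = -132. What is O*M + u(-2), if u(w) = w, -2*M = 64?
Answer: 4222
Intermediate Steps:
M = -32 (M = -1/2*64 = -32)
O*M + u(-2) = -132*(-32) - 2 = 4224 - 2 = 4222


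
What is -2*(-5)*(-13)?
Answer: -130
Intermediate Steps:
-2*(-5)*(-13) = 10*(-13) = -130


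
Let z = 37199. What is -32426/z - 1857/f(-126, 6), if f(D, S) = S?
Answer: -23091033/74398 ≈ -310.37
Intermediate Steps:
-32426/z - 1857/f(-126, 6) = -32426/37199 - 1857/6 = -32426*1/37199 - 1857*1/6 = -32426/37199 - 619/2 = -23091033/74398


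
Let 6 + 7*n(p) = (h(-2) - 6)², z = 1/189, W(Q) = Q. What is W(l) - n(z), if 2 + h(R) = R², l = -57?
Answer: -409/7 ≈ -58.429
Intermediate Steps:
z = 1/189 ≈ 0.0052910
h(R) = -2 + R²
n(p) = 10/7 (n(p) = -6/7 + ((-2 + (-2)²) - 6)²/7 = -6/7 + ((-2 + 4) - 6)²/7 = -6/7 + (2 - 6)²/7 = -6/7 + (⅐)*(-4)² = -6/7 + (⅐)*16 = -6/7 + 16/7 = 10/7)
W(l) - n(z) = -57 - 1*10/7 = -57 - 10/7 = -409/7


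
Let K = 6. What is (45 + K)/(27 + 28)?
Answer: 51/55 ≈ 0.92727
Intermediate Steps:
(45 + K)/(27 + 28) = (45 + 6)/(27 + 28) = 51/55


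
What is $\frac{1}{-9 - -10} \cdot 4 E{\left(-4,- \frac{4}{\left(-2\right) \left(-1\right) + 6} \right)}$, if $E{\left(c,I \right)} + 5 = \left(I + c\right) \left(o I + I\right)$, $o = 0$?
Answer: $-11$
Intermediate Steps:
$E{\left(c,I \right)} = -5 + I \left(I + c\right)$ ($E{\left(c,I \right)} = -5 + \left(I + c\right) \left(0 I + I\right) = -5 + \left(I + c\right) \left(0 + I\right) = -5 + \left(I + c\right) I = -5 + I \left(I + c\right)$)
$\frac{1}{-9 - -10} \cdot 4 E{\left(-4,- \frac{4}{\left(-2\right) \left(-1\right) + 6} \right)} = \frac{1}{-9 - -10} \cdot 4 \left(-5 + \left(- \frac{4}{\left(-2\right) \left(-1\right) + 6}\right)^{2} + - \frac{4}{\left(-2\right) \left(-1\right) + 6} \left(-4\right)\right) = \frac{1}{-9 + 10} \cdot 4 \left(-5 + \left(- \frac{4}{2 + 6}\right)^{2} + - \frac{4}{2 + 6} \left(-4\right)\right) = 1^{-1} \cdot 4 \left(-5 + \left(- \frac{4}{8}\right)^{2} + - \frac{4}{8} \left(-4\right)\right) = 1 \cdot 4 \left(-5 + \left(\left(-4\right) \frac{1}{8}\right)^{2} + \left(-4\right) \frac{1}{8} \left(-4\right)\right) = 4 \left(-5 + \left(- \frac{1}{2}\right)^{2} - -2\right) = 4 \left(-5 + \frac{1}{4} + 2\right) = 4 \left(- \frac{11}{4}\right) = -11$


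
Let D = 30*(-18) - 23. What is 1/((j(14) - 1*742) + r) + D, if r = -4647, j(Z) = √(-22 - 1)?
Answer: -16350282061/29041344 - I*√23/29041344 ≈ -563.0 - 1.6514e-7*I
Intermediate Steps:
j(Z) = I*√23 (j(Z) = √(-23) = I*√23)
D = -563 (D = -540 - 23 = -563)
1/((j(14) - 1*742) + r) + D = 1/((I*√23 - 1*742) - 4647) - 563 = 1/((I*√23 - 742) - 4647) - 563 = 1/((-742 + I*√23) - 4647) - 563 = 1/(-5389 + I*√23) - 563 = -563 + 1/(-5389 + I*√23)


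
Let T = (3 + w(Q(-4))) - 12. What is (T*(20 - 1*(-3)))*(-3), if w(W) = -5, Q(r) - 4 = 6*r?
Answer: 966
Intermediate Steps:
Q(r) = 4 + 6*r
T = -14 (T = (3 - 5) - 12 = -2 - 12 = -14)
(T*(20 - 1*(-3)))*(-3) = -14*(20 - 1*(-3))*(-3) = -14*(20 + 3)*(-3) = -14*23*(-3) = -322*(-3) = 966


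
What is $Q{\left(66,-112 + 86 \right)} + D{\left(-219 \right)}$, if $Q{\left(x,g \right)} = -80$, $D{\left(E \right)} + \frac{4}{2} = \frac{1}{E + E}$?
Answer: $- \frac{35917}{438} \approx -82.002$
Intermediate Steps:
$D{\left(E \right)} = -2 + \frac{1}{2 E}$ ($D{\left(E \right)} = -2 + \frac{1}{E + E} = -2 + \frac{1}{2 E}$)
$Q{\left(66,-112 + 86 \right)} + D{\left(-219 \right)} = -80 - \left(2 - \frac{1}{2 \left(-219\right)}\right) = -80 + \left(-2 + \frac{1}{2} \left(- \frac{1}{219}\right)\right) = -80 - \frac{877}{438} = - \frac{35917}{438}$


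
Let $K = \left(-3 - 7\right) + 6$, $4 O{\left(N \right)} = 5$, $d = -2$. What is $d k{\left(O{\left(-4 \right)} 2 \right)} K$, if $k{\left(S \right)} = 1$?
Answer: $8$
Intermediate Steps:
$O{\left(N \right)} = \frac{5}{4}$ ($O{\left(N \right)} = \frac{1}{4} \cdot 5 = \frac{5}{4}$)
$K = -4$ ($K = -10 + 6 = -4$)
$d k{\left(O{\left(-4 \right)} 2 \right)} K = \left(-2\right) 1 \left(-4\right) = \left(-2\right) \left(-4\right) = 8$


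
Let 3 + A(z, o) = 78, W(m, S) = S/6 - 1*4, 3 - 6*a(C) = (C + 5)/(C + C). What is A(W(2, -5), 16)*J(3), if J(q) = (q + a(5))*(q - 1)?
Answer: 500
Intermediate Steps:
a(C) = ½ - (5 + C)/(12*C) (a(C) = ½ - (C + 5)/(6*(C + C)) = ½ - (5 + C)/(6*(2*C)) = ½ - (5 + C)*1/(2*C)/6 = ½ - (5 + C)/(12*C))
W(m, S) = -4 + S/6 (W(m, S) = S*(⅙) - 4 = S/6 - 4 = -4 + S/6)
A(z, o) = 75 (A(z, o) = -3 + 78 = 75)
J(q) = (-1 + q)*(⅓ + q) (J(q) = (q + (5/12)*(-1 + 5)/5)*(q - 1) = (q + (5/12)*(⅕)*4)*(-1 + q) = (q + ⅓)*(-1 + q) = (⅓ + q)*(-1 + q) = (-1 + q)*(⅓ + q))
A(W(2, -5), 16)*J(3) = 75*(-⅓ + 3² - ⅔*3) = 75*(-⅓ + 9 - 2) = 75*(20/3) = 500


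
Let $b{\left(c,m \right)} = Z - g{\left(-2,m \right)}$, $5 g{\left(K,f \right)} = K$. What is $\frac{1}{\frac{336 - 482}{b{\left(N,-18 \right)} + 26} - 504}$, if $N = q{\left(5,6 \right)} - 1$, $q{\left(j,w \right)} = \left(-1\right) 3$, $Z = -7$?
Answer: $- \frac{97}{49618} \approx -0.0019549$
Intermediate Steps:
$g{\left(K,f \right)} = \frac{K}{5}$
$q{\left(j,w \right)} = -3$
$N = -4$ ($N = -3 - 1 = -4$)
$b{\left(c,m \right)} = - \frac{33}{5}$ ($b{\left(c,m \right)} = -7 - \frac{1}{5} \left(-2\right) = -7 - - \frac{2}{5} = -7 + \frac{2}{5} = - \frac{33}{5}$)
$\frac{1}{\frac{336 - 482}{b{\left(N,-18 \right)} + 26} - 504} = \frac{1}{\frac{336 - 482}{- \frac{33}{5} + 26} - 504} = \frac{1}{- \frac{146}{\frac{97}{5}} - 504} = \frac{1}{\left(-146\right) \frac{5}{97} - 504} = \frac{1}{- \frac{730}{97} - 504} = \frac{1}{- \frac{49618}{97}} = - \frac{97}{49618}$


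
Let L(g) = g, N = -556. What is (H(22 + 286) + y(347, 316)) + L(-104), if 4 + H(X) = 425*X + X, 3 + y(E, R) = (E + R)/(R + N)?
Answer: 10487539/80 ≈ 1.3109e+5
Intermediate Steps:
y(E, R) = -3 + (E + R)/(-556 + R) (y(E, R) = -3 + (E + R)/(R - 556) = -3 + (E + R)/(-556 + R))
H(X) = -4 + 426*X (H(X) = -4 + (425*X + X) = -4 + 426*X)
(H(22 + 286) + y(347, 316)) + L(-104) = ((-4 + 426*(22 + 286)) + (1668 + 347 - 2*316)/(-556 + 316)) - 104 = ((-4 + 426*308) + (1668 + 347 - 632)/(-240)) - 104 = ((-4 + 131208) - 1/240*1383) - 104 = (131204 - 461/80) - 104 = 10495859/80 - 104 = 10487539/80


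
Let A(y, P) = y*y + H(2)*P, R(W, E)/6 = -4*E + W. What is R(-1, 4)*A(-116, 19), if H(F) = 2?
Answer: -1376388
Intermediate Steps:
R(W, E) = -24*E + 6*W (R(W, E) = 6*(-4*E + W) = 6*(W - 4*E) = -24*E + 6*W)
A(y, P) = y**2 + 2*P (A(y, P) = y*y + 2*P = y**2 + 2*P)
R(-1, 4)*A(-116, 19) = (-24*4 + 6*(-1))*((-116)**2 + 2*19) = (-96 - 6)*(13456 + 38) = -102*13494 = -1376388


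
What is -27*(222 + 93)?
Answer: -8505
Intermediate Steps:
-27*(222 + 93) = -27*315 = -8505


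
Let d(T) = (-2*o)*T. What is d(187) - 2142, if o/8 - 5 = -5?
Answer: -2142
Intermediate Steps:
o = 0 (o = 40 + 8*(-5) = 40 - 40 = 0)
d(T) = 0 (d(T) = (-2*0)*T = 0*T = 0)
d(187) - 2142 = 0 - 2142 = -2142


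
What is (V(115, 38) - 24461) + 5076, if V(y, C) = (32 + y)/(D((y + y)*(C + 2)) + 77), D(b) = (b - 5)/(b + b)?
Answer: -5528041655/285199 ≈ -19383.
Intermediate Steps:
D(b) = (-5 + b)/(2*b) (D(b) = (-5 + b)/((2*b)) = (-5 + b)*(1/(2*b)) = (-5 + b)/(2*b))
V(y, C) = (32 + y)/(77 + (-5 + 2*y*(2 + C))/(4*y*(2 + C))) (V(y, C) = (32 + y)/((-5 + (y + y)*(C + 2))/(2*(((y + y)*(C + 2)))) + 77) = (32 + y)/((-5 + (2*y)*(2 + C))/(2*(((2*y)*(2 + C)))) + 77) = (32 + y)/((-5 + 2*y*(2 + C))/(2*((2*y*(2 + C)))) + 77) = (32 + y)/((1/(2*y*(2 + C)))*(-5 + 2*y*(2 + C))/2 + 77) = (32 + y)/((-5 + 2*y*(2 + C))/(4*y*(2 + C)) + 77) = (32 + y)/(77 + (-5 + 2*y*(2 + C))/(4*y*(2 + C))))
(V(115, 38) - 24461) + 5076 = ((4/5)*115*(2 + 38)*(32 + 115)/(-1 + 62*115*(2 + 38)) - 24461) + 5076 = ((4/5)*115*40*147/(-1 + 62*115*40) - 24461) + 5076 = ((4/5)*115*40*147/(-1 + 285200) - 24461) + 5076 = ((4/5)*115*40*147/285199 - 24461) + 5076 = ((4/5)*115*(1/285199)*40*147 - 24461) + 5076 = (540960/285199 - 24461) + 5076 = -6975711779/285199 + 5076 = -5528041655/285199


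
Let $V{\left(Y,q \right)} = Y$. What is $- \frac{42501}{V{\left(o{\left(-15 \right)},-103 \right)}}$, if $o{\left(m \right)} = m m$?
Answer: $- \frac{14167}{75} \approx -188.89$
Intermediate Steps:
$o{\left(m \right)} = m^{2}$
$- \frac{42501}{V{\left(o{\left(-15 \right)},-103 \right)}} = - \frac{42501}{\left(-15\right)^{2}} = - \frac{42501}{225} = \left(-42501\right) \frac{1}{225} = - \frac{14167}{75}$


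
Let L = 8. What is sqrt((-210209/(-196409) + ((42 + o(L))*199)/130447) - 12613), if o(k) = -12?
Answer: I*sqrt(8278867406456006754619758)/25620964823 ≈ 112.3*I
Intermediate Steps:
sqrt((-210209/(-196409) + ((42 + o(L))*199)/130447) - 12613) = sqrt((-210209/(-196409) + ((42 - 12)*199)/130447) - 12613) = sqrt((-210209*(-1/196409) + (30*199)*(1/130447)) - 12613) = sqrt((210209/196409 + 5970*(1/130447)) - 12613) = sqrt((210209/196409 + 5970/130447) - 12613) = sqrt(28593695153/25620964823 - 12613) = sqrt(-323128635617346/25620964823) = I*sqrt(8278867406456006754619758)/25620964823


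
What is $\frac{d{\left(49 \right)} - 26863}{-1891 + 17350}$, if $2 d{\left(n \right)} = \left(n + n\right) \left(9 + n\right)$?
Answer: $- \frac{8007}{5153} \approx -1.5539$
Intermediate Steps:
$d{\left(n \right)} = n \left(9 + n\right)$ ($d{\left(n \right)} = \frac{\left(n + n\right) \left(9 + n\right)}{2} = \frac{2 n \left(9 + n\right)}{2} = n \left(9 + n\right)$)
$\frac{d{\left(49 \right)} - 26863}{-1891 + 17350} = \frac{49 \left(9 + 49\right) - 26863}{-1891 + 17350} = \frac{49 \cdot 58 - 26863}{15459} = \left(2842 - 26863\right) \frac{1}{15459} = \left(-24021\right) \frac{1}{15459} = - \frac{8007}{5153}$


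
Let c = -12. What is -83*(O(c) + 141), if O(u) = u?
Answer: -10707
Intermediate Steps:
-83*(O(c) + 141) = -83*(-12 + 141) = -83*129 = -10707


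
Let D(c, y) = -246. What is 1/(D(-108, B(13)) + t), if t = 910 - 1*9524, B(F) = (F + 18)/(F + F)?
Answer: -1/8860 ≈ -0.00011287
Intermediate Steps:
B(F) = (18 + F)/(2*F) (B(F) = (18 + F)/((2*F)) = (18 + F)*(1/(2*F)) = (18 + F)/(2*F))
t = -8614 (t = 910 - 9524 = -8614)
1/(D(-108, B(13)) + t) = 1/(-246 - 8614) = 1/(-8860) = -1/8860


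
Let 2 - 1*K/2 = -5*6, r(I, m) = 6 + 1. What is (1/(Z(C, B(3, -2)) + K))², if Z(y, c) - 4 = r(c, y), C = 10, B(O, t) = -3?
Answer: 1/5625 ≈ 0.00017778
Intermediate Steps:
r(I, m) = 7
Z(y, c) = 11 (Z(y, c) = 4 + 7 = 11)
K = 64 (K = 4 - (-10)*6 = 4 - 2*(-30) = 4 + 60 = 64)
(1/(Z(C, B(3, -2)) + K))² = (1/(11 + 64))² = (1/75)² = 1/5625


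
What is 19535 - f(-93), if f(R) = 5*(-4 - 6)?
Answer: 19585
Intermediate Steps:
f(R) = -50 (f(R) = 5*(-10) = -50)
19535 - f(-93) = 19535 - 1*(-50) = 19535 + 50 = 19585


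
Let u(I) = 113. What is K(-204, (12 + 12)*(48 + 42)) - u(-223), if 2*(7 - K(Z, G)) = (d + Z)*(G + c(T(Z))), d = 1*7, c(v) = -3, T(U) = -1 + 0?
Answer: 424717/2 ≈ 2.1236e+5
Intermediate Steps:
T(U) = -1
d = 7
K(Z, G) = 7 - (-3 + G)*(7 + Z)/2 (K(Z, G) = 7 - (7 + Z)*(G - 3)/2 = 7 - (7 + Z)*(-3 + G)/2 = 7 - (-3 + G)*(7 + Z)/2)
K(-204, (12 + 12)*(48 + 42)) - u(-223) = (35/2 - 7*(12 + 12)*(48 + 42)/2 + (3/2)*(-204) - 1/2*(12 + 12)*(48 + 42)*(-204)) - 1*113 = (35/2 - 84*90 - 306 - 1/2*24*90*(-204)) - 113 = (35/2 - 7/2*2160 - 306 - 1/2*2160*(-204)) - 113 = (35/2 - 7560 - 306 + 220320) - 113 = 424943/2 - 113 = 424717/2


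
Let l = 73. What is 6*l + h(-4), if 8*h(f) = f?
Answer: 875/2 ≈ 437.50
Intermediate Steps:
h(f) = f/8
6*l + h(-4) = 6*73 + (⅛)*(-4) = 438 - ½ = 875/2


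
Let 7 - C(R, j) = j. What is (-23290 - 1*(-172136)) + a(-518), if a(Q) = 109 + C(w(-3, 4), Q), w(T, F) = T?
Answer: 149480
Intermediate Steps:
C(R, j) = 7 - j
a(Q) = 116 - Q (a(Q) = 109 + (7 - Q) = 116 - Q)
(-23290 - 1*(-172136)) + a(-518) = (-23290 - 1*(-172136)) + (116 - 1*(-518)) = (-23290 + 172136) + (116 + 518) = 148846 + 634 = 149480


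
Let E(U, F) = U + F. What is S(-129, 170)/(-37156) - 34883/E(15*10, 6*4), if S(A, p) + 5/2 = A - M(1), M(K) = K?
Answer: -1296089693/6465144 ≈ -200.47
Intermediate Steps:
S(A, p) = -7/2 + A (S(A, p) = -5/2 + (A - 1*1) = -5/2 + (A - 1) = -5/2 + (-1 + A) = -7/2 + A)
E(U, F) = F + U
S(-129, 170)/(-37156) - 34883/E(15*10, 6*4) = (-7/2 - 129)/(-37156) - 34883/(6*4 + 15*10) = -265/2*(-1/37156) - 34883/(24 + 150) = 265/74312 - 34883/174 = -1296089693/6465144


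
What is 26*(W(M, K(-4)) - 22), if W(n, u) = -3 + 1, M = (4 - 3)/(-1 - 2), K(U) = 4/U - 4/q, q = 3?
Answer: -624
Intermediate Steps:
K(U) = -4/3 + 4/U (K(U) = 4/U - 4/3 = -4/3 + 4/U)
M = -1/3 (M = 1/(-3) = 1*(-1/3) = -1/3 ≈ -0.33333)
W(n, u) = -2
26*(W(M, K(-4)) - 22) = 26*(-2 - 22) = 26*(-24) = -624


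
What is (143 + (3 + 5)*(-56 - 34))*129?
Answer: -74433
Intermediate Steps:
(143 + (3 + 5)*(-56 - 34))*129 = (143 + 8*(-90))*129 = (143 - 720)*129 = -577*129 = -74433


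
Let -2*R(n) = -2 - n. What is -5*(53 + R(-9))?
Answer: -495/2 ≈ -247.50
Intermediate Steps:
R(n) = 1 + n/2 (R(n) = -(-2 - n)/2 = 1 + n/2)
-5*(53 + R(-9)) = -5*(53 + (1 + (½)*(-9))) = -5*(53 + (1 - 9/2)) = -5*(53 - 7/2) = -5*99/2 = -495/2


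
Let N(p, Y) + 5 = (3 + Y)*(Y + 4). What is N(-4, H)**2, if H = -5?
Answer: 9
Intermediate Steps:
N(p, Y) = -5 + (3 + Y)*(4 + Y) (N(p, Y) = -5 + (3 + Y)*(Y + 4) = -5 + (3 + Y)*(4 + Y))
N(-4, H)**2 = (7 + (-5)**2 + 7*(-5))**2 = (7 + 25 - 35)**2 = (-3)**2 = 9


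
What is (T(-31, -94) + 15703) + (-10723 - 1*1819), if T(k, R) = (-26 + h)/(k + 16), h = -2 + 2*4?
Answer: 9487/3 ≈ 3162.3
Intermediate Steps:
h = 6 (h = -2 + 8 = 6)
T(k, R) = -20/(16 + k) (T(k, R) = (-26 + 6)/(k + 16) = -20/(16 + k))
(T(-31, -94) + 15703) + (-10723 - 1*1819) = (-20/(16 - 31) + 15703) + (-10723 - 1*1819) = (-20/(-15) + 15703) + (-10723 - 1819) = (-20*(-1/15) + 15703) - 12542 = (4/3 + 15703) - 12542 = 47113/3 - 12542 = 9487/3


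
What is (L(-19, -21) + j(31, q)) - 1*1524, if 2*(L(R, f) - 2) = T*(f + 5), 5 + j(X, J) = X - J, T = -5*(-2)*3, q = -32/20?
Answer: -8672/5 ≈ -1734.4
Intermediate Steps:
q = -8/5 (q = -32*1/20 = -8/5 ≈ -1.6000)
T = 30 (T = 10*3 = 30)
j(X, J) = -5 + X - J (j(X, J) = -5 + (X - J) = -5 + X - J)
L(R, f) = 77 + 15*f (L(R, f) = 2 + (30*(f + 5))/2 = 2 + (30*(5 + f))/2 = 2 + (150 + 30*f)/2 = 2 + (75 + 15*f) = 77 + 15*f)
(L(-19, -21) + j(31, q)) - 1*1524 = ((77 + 15*(-21)) + (-5 + 31 - 1*(-8/5))) - 1*1524 = ((77 - 315) + (-5 + 31 + 8/5)) - 1524 = (-238 + 138/5) - 1524 = -1052/5 - 1524 = -8672/5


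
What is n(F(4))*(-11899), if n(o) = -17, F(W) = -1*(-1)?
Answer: 202283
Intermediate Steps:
F(W) = 1
n(F(4))*(-11899) = -17*(-11899) = 202283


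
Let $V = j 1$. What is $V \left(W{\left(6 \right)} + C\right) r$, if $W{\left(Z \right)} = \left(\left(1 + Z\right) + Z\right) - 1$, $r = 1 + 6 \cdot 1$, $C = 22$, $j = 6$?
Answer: $1428$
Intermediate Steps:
$r = 7$ ($r = 1 + 6 = 7$)
$W{\left(Z \right)} = 2 Z$ ($W{\left(Z \right)} = \left(1 + 2 Z\right) - 1 = 2 Z$)
$V = 6$ ($V = 6 \cdot 1 = 6$)
$V \left(W{\left(6 \right)} + C\right) r = 6 \left(2 \cdot 6 + 22\right) 7 = 6 \left(12 + 22\right) 7 = 6 \cdot 34 \cdot 7 = 6 \cdot 238 = 1428$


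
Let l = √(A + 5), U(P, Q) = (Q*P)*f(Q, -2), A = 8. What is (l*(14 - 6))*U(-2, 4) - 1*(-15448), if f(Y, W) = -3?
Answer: 15448 + 192*√13 ≈ 16140.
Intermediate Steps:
U(P, Q) = -3*P*Q (U(P, Q) = (Q*P)*(-3) = (P*Q)*(-3) = -3*P*Q)
l = √13 (l = √(8 + 5) = √13 ≈ 3.6056)
(l*(14 - 6))*U(-2, 4) - 1*(-15448) = (√13*(14 - 6))*(-3*(-2)*4) - 1*(-15448) = (√13*8)*24 + 15448 = (8*√13)*24 + 15448 = 192*√13 + 15448 = 15448 + 192*√13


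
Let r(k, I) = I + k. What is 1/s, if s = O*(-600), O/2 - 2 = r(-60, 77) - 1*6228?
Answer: 1/7450800 ≈ 1.3421e-7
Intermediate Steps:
O = -12418 (O = 4 + 2*((77 - 60) - 1*6228) = 4 + 2*(17 - 6228) = 4 + 2*(-6211) = 4 - 12422 = -12418)
s = 7450800 (s = -12418*(-600) = 7450800)
1/s = 1/7450800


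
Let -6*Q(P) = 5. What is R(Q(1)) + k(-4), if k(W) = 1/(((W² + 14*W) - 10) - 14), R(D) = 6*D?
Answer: -321/64 ≈ -5.0156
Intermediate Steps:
Q(P) = -⅚ (Q(P) = -⅙*5 = -⅚)
k(W) = 1/(-24 + W² + 14*W) (k(W) = 1/((-10 + W² + 14*W) - 14) = 1/(-24 + W² + 14*W))
R(Q(1)) + k(-4) = 6*(-⅚) + 1/(-24 + (-4)² + 14*(-4)) = -5 + 1/(-24 + 16 - 56) = -5 + 1/(-64) = -5 - 1/64 = -321/64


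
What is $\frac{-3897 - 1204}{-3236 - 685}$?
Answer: $\frac{5101}{3921} \approx 1.3009$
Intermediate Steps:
$\frac{-3897 - 1204}{-3236 - 685} = \frac{-3897 - 1204}{-3921} = \left(-5101\right) \left(- \frac{1}{3921}\right) = \frac{5101}{3921}$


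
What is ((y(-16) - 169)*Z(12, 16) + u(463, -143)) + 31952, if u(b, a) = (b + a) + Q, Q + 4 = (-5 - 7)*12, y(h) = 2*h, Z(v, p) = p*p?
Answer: -19332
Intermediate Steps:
Z(v, p) = p²
Q = -148 (Q = -4 + (-5 - 7)*12 = -4 - 12*12 = -4 - 144 = -148)
u(b, a) = -148 + a + b (u(b, a) = (b + a) - 148 = (a + b) - 148 = -148 + a + b)
((y(-16) - 169)*Z(12, 16) + u(463, -143)) + 31952 = ((2*(-16) - 169)*16² + (-148 - 143 + 463)) + 31952 = ((-32 - 169)*256 + 172) + 31952 = (-201*256 + 172) + 31952 = (-51456 + 172) + 31952 = -51284 + 31952 = -19332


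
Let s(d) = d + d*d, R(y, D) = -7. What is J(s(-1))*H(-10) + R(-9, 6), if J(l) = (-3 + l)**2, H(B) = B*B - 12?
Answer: 785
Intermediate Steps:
s(d) = d + d**2
H(B) = -12 + B**2 (H(B) = B**2 - 12 = -12 + B**2)
J(s(-1))*H(-10) + R(-9, 6) = (-3 - (1 - 1))**2*(-12 + (-10)**2) - 7 = (-3 - 1*0)**2*(-12 + 100) - 7 = (-3 + 0)**2*88 - 7 = (-3)**2*88 - 7 = 9*88 - 7 = 792 - 7 = 785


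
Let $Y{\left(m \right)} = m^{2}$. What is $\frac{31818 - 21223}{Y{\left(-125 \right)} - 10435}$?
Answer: $\frac{2119}{1038} \approx 2.0414$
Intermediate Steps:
$\frac{31818 - 21223}{Y{\left(-125 \right)} - 10435} = \frac{31818 - 21223}{\left(-125\right)^{2} - 10435} = \frac{10595}{15625 + \left(-21187 + 10752\right)} = \frac{10595}{15625 - 10435} = \frac{10595}{5190} = 10595 \cdot \frac{1}{5190} = \frac{2119}{1038}$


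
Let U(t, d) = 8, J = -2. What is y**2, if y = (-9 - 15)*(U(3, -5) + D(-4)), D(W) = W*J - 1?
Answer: 129600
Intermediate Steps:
D(W) = -1 - 2*W (D(W) = W*(-2) - 1 = -2*W - 1 = -1 - 2*W)
y = -360 (y = (-9 - 15)*(8 + (-1 - 2*(-4))) = -24*(8 + (-1 + 8)) = -24*(8 + 7) = -24*15 = -360)
y**2 = (-360)**2 = 129600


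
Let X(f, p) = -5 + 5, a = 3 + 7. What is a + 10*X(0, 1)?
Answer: 10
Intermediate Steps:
a = 10
X(f, p) = 0
a + 10*X(0, 1) = 10 + 10*0 = 10 + 0 = 10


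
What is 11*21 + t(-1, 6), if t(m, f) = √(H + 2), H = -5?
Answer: 231 + I*√3 ≈ 231.0 + 1.732*I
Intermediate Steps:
t(m, f) = I*√3 (t(m, f) = √(-5 + 2) = √(-3) = I*√3)
11*21 + t(-1, 6) = 11*21 + I*√3 = 231 + I*√3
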